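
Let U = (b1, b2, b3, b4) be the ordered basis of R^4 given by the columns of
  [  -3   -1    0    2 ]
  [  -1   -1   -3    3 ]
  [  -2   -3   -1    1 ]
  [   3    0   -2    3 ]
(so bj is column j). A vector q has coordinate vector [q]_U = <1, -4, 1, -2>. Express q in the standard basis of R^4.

<-3, -6, 7, -5>

q = M [q]_U, where M has columns b1, ..., b4.
Carrying out the matrix-vector product, q = <-3, -6, 7, -5>.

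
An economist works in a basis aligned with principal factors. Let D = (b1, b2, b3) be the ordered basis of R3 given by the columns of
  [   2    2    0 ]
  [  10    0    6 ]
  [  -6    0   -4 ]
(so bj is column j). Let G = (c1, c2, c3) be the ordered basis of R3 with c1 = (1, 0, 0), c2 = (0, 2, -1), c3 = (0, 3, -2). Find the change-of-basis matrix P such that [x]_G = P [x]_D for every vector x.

[[2, 2, 0], [2, 0, 0], [2, 0, 2]]

Column j of P is [bj]_G, since P maps D-coordinates to G-coordinates.
Expressing b1 in G: b1 = 2c1 + 2c2 + 2c3, so column 1 of P is (2, 2, 2).
Doing the same for each bj gives P = [[2, 2, 0], [2, 0, 0], [2, 0, 2]].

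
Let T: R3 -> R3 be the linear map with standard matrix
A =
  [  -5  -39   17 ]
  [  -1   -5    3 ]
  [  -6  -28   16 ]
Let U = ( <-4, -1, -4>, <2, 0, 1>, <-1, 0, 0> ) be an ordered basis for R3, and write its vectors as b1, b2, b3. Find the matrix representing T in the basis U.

The j-th column of [T]_U is [T(bj)]_U.
T(b1) = A b1 = <-9, -3, -12> = 3b1 + 0·b2 - 3b3, so column 1 is <3, 0, -3>.
Repeating for b2, b3 and assembling the columns gives [[3, -1, -1], [0, 0, 2], [-3, -3, 3]].

[[3, -1, -1], [0, 0, 2], [-3, -3, 3]]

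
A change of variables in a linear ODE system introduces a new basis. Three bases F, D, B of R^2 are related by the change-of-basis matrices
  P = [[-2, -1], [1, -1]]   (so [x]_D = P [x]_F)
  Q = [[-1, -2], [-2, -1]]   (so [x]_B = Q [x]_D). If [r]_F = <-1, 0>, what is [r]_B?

Composing the changes, [r]_B = Q P [r]_F.
Q P = [[0, 3], [3, 3]]; applying this to <-1, 0> gives <0, -3>.

<0, -3>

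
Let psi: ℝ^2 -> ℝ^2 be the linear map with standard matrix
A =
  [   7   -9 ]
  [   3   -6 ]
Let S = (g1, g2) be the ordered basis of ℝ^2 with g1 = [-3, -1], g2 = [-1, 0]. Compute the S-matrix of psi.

With P the matrix whose columns are g1, g2, [psi]_S = P^(-1) A P.
Column by column: psi(g1) = A g1 = [-12, -3]; its S-coordinates [3, 3] give column 1.
Continuing for each basis vector yields [psi]_S = [[3, 3], [3, -2]].

[[3, 3], [3, -2]]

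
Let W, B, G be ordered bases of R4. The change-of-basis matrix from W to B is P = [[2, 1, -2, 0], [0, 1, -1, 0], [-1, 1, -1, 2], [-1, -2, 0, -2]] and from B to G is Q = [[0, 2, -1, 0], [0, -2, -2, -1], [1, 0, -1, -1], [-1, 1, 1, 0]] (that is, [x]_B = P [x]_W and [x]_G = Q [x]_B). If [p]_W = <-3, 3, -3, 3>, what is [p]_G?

Composing the changes, [p]_G = Q P [p]_W.
Q P = [[1, 1, -1, -2], [3, -2, 4, -2], [4, 2, -1, 0], [-3, 1, 0, 2]]; applying this to <-3, 3, -3, 3> gives <-3, -33, -3, 18>.

<-3, -33, -3, 18>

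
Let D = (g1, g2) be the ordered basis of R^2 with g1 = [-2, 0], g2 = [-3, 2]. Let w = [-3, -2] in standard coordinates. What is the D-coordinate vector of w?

[3, -1]

We seek scalars with c_1 g1 + c_2 g2 = w; equivalently solve M c = w where the columns of M are g1, g2.
System: -2c_1 - 3c_2 = -3, 0c_1 + 2c_2 = -2; solving gives c_1 = 3, c_2 = -1.
Check: 3g1 - g2 = [-3, -2].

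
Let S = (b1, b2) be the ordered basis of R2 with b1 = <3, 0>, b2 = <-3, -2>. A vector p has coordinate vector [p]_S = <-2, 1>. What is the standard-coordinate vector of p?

p = M [p]_S, where M has columns b1, b2.
Carrying out the matrix-vector product, p = <-9, -2>.

<-9, -2>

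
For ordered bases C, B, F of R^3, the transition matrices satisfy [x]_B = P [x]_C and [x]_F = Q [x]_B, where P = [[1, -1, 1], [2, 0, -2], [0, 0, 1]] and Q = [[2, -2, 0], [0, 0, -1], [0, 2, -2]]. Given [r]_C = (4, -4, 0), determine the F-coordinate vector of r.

First [r]_B = P [r]_C = (8, 8, 0).
Then [r]_F = Q [r]_B = (0, 0, 16).

(0, 0, 16)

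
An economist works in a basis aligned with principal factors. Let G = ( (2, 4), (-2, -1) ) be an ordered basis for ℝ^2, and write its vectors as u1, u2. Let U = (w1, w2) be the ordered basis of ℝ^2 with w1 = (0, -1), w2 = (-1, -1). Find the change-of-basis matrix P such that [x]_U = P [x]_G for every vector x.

[[-2, -1], [-2, 2]]

Column j of P is [uj]_U, since P maps G-coordinates to U-coordinates.
Expressing u1 in U: u1 = -2w1 - 2w2, so column 1 of P is (-2, -2).
Doing the same for each uj gives P = [[-2, -1], [-2, 2]].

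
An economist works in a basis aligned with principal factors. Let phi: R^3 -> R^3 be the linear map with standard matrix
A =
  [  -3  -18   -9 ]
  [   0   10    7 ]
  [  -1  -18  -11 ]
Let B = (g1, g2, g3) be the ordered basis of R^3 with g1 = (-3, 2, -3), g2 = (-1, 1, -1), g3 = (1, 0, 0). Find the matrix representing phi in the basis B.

Let P have columns g1, ..., g3. Then [phi]_B = P^(-1) A P.
Here det P = 1, so P^(-1) is integer; computing A P first and then P^(-1)(A P) gives [[1, 3, 1], [-3, -3, -2], [0, 0, -2]].

[[1, 3, 1], [-3, -3, -2], [0, 0, -2]]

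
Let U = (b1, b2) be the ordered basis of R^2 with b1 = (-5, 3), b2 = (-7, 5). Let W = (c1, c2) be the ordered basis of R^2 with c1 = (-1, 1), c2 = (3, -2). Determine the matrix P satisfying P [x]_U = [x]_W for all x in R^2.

Take x = bj: its U-coordinates are the j-th standard unit vector, so P e_j — column j of P — equals [bj]_W.
b1 = -c1 - 2c2, giving column 1 = (-1, -2); repeating for each j gives P = [[-1, 1], [-2, -2]].

[[-1, 1], [-2, -2]]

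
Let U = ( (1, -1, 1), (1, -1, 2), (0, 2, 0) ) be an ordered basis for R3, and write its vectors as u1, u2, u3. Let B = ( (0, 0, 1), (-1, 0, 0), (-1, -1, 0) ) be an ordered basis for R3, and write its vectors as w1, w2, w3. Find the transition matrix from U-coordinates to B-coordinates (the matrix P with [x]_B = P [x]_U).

[[1, 2, 0], [-2, -2, 2], [1, 1, -2]]

Let M have columns uj and N have columns wj. Then for every x, N [x]_B = x = M [x]_U, so P = N^(-1) M.
Since det N = 1, N^(-1) has integer entries; multiplying gives P = [[1, 2, 0], [-2, -2, 2], [1, 1, -2]].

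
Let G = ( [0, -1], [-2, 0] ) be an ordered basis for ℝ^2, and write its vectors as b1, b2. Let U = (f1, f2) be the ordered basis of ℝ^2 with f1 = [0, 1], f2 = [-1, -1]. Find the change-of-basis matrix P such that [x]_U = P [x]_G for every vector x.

Let M have columns bj and N have columns fj. Then for every x, N [x]_U = x = M [x]_G, so P = N^(-1) M.
Since det N = 1, N^(-1) has integer entries; multiplying gives P = [[-1, 2], [0, 2]].

[[-1, 2], [0, 2]]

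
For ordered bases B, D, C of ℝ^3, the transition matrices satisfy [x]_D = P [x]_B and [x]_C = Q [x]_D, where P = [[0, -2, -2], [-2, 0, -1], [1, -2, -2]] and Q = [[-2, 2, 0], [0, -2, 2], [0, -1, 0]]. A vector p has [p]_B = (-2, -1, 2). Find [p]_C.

First [p]_D = P [p]_B = (-2, 2, -4).
Then [p]_C = Q [p]_D = (8, -12, -2).

(8, -12, -2)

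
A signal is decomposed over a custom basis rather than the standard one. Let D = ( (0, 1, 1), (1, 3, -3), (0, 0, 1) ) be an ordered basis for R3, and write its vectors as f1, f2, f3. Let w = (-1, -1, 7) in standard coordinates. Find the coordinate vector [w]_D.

Write w = c_1 f1 + ... + c_3 f3 and solve for the c_i.
Row-reducing the augmented matrix [M | w] gives c = (2, -1, 2).
Check: 2f1 - f2 + 2f3 = (-1, -1, 7).

(2, -1, 2)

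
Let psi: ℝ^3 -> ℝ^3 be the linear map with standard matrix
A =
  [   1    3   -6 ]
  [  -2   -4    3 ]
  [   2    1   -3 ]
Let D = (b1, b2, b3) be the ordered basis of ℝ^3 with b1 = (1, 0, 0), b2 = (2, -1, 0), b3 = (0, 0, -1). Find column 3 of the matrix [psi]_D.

(0, 3, -3)

Compute psi(b3) = A b3 = (6, -3, 3) in standard coordinates.
Then write this in D-coordinates: solve for y in y_1 b1 + ... + y_3 b3 = (6, -3, 3).
This gives y = (0, 3, -3), which is column 3 of [psi]_D.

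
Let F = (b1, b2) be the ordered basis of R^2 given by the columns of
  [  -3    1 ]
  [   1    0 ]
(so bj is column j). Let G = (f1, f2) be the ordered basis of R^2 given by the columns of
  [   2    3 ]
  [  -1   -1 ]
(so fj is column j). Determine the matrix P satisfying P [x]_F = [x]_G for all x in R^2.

Let M have columns bj and N have columns fj. Then for every x, N [x]_G = x = M [x]_F, so P = N^(-1) M.
Since det N = 1, N^(-1) has integer entries; multiplying gives P = [[0, -1], [-1, 1]].

[[0, -1], [-1, 1]]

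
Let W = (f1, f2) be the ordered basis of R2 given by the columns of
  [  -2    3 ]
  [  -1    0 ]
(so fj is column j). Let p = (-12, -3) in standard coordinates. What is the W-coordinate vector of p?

[p]_W is the unique c with M c = p, where M has columns f1, f2.
System: -2c_1 + 3c_2 = -12, -c_1 + 0c_2 = -3; solving gives c_1 = 3, c_2 = -2.
Check: 3f1 - 2f2 = (-12, -3).

(3, -2)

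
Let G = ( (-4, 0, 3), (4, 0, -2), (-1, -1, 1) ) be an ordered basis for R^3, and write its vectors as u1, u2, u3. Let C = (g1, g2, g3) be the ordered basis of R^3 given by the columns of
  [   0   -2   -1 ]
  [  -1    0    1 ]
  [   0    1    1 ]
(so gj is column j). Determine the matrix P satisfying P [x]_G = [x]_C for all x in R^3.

Let M have columns uj and N have columns gj. Then for every x, N [x]_C = x = M [x]_G, so P = N^(-1) M.
Since det N = -1, N^(-1) has integer entries; multiplying gives P = [[2, 0, 2], [1, -2, 0], [2, 0, 1]].

[[2, 0, 2], [1, -2, 0], [2, 0, 1]]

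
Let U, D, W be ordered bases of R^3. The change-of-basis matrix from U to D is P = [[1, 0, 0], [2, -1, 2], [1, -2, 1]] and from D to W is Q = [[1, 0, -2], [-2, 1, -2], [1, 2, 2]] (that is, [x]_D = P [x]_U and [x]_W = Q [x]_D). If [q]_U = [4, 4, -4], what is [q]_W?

[20, 4, -20]

First [q]_D = P [q]_U = [4, -4, -8].
Then [q]_W = Q [q]_D = [20, 4, -20].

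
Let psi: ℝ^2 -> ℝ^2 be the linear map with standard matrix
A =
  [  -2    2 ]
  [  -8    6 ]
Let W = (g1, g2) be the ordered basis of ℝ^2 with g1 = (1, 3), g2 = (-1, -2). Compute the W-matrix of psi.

With P the matrix whose columns are g1, g2, [psi]_W = P^(-1) A P.
Column by column: psi(g1) = A g1 = (4, 10); its W-coordinates (2, -2) give column 1.
Continuing for each basis vector yields [psi]_W = [[2, 0], [-2, 2]].

[[2, 0], [-2, 2]]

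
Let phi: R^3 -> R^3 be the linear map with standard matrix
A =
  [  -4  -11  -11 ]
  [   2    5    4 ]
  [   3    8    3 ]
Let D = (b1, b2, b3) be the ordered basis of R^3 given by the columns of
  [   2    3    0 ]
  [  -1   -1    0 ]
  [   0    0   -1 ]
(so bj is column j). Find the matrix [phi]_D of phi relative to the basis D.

The j-th column of [phi]_D is [phi(bj)]_D.
phi(b1) = A b1 = [3, -1, -2] = 0·b1 + b2 + 2b3, so column 1 is [0, 1, 2].
Repeating for b2, b3 and assembling the columns gives [[0, -2, 1], [1, 1, 3], [2, -1, 3]].

[[0, -2, 1], [1, 1, 3], [2, -1, 3]]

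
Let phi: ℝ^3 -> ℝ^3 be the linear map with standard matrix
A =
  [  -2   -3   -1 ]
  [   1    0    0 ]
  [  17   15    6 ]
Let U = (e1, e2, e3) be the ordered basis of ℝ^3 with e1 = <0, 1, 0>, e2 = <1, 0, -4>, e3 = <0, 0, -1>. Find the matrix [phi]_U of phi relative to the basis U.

Let P have columns e1, ..., e3. Then [phi]_U = P^(-1) A P.
Here det P = 1, so P^(-1) is integer; computing A P first and then P^(-1)(A P) gives [[0, 1, 0], [-3, 2, 1], [-3, -1, 2]].

[[0, 1, 0], [-3, 2, 1], [-3, -1, 2]]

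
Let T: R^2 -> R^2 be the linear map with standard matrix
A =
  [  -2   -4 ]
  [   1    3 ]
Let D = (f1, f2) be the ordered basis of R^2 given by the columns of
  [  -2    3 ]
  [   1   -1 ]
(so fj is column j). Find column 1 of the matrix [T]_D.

Column 1 of [T]_D is the D-coordinate vector of T(f1).
In standard coordinates T(f1) = A f1 = <0, 1>.
Converting to D: <0, 1> = 3f1 + 2f2, so the coordinate vector is <3, 2>.

<3, 2>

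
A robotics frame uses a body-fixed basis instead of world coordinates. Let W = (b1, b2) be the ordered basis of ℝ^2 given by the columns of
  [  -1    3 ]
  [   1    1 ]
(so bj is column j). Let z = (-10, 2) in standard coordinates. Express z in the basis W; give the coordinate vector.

(4, -2)

Write z = c_1 b1 + c_2 b2 and solve for the c_i.
System: -c_1 + 3c_2 = -10, c_1 + c_2 = 2; solving gives c_1 = 4, c_2 = -2.
Check: 4b1 - 2b2 = (-10, 2).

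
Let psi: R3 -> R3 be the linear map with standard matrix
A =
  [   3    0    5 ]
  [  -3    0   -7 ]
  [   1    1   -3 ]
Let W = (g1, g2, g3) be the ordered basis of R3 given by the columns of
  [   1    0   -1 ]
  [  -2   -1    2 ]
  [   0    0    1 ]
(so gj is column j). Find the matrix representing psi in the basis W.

[[2, -1, 0], [-3, 0, 0], [-1, -1, -2]]

Let P have columns g1, ..., g3. Then [psi]_W = P^(-1) A P.
Here det P = -1, so P^(-1) is integer; computing A P first and then P^(-1)(A P) gives [[2, -1, 0], [-3, 0, 0], [-1, -1, -2]].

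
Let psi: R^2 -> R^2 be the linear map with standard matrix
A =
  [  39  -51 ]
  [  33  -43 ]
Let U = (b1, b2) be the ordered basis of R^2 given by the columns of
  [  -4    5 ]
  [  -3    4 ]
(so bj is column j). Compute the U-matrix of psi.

With P the matrix whose columns are b1, b2, [psi]_U = P^(-1) A P.
Column by column: psi(b1) = A b1 = (-3, -3); its U-coordinates (-3, -3) give column 1.
Continuing for each basis vector yields [psi]_U = [[-3, 1], [-3, -1]].

[[-3, 1], [-3, -1]]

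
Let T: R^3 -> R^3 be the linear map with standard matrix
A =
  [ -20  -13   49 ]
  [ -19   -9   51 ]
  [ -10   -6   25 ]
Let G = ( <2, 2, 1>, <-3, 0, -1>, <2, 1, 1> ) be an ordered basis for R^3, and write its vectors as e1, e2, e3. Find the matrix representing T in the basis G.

The j-th column of [T]_G is [T(ej)]_G.
T(e1) = A e1 = <-17, -5, -7> = -e1 + 3e2 - 3e3, so column 1 is <-1, 3, -3>.
Repeating for e2, e3 and assembling the columns gives [[-1, 2, 3], [3, -1, 2], [-3, 2, -2]].

[[-1, 2, 3], [3, -1, 2], [-3, 2, -2]]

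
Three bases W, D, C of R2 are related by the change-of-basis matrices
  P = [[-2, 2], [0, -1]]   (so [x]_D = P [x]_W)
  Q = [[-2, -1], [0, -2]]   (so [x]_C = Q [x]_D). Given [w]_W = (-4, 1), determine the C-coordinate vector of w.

(-19, 2)

Apply P to get D-coordinates (10, -1), then Q to get C-coordinates.
The result is [w]_C = (-19, 2).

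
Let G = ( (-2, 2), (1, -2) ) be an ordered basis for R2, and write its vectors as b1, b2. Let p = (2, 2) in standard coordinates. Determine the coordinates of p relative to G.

(-3, -4)

[p]_G is the unique c with M c = p, where M has columns b1, b2.
System: -2c_1 + c_2 = 2, 2c_1 - 2c_2 = 2; solving gives c_1 = -3, c_2 = -4.
Check: -3b1 - 4b2 = (2, 2).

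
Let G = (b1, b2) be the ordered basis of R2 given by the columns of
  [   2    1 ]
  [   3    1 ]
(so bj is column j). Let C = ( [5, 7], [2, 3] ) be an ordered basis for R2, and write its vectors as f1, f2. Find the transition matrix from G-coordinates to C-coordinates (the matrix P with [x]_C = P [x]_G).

Take x = bj: its G-coordinates are the j-th standard unit vector, so P e_j — column j of P — equals [bj]_C.
b1 = 0·f1 + f2, giving column 1 = [0, 1]; repeating for each j gives P = [[0, 1], [1, -2]].

[[0, 1], [1, -2]]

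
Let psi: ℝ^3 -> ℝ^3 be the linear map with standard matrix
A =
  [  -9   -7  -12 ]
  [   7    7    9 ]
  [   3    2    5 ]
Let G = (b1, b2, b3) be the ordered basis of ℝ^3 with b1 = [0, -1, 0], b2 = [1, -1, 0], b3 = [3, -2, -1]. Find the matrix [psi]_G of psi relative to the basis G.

[[2, 1, 3], [1, 1, -1], [2, -1, 0]]

With P the matrix whose columns are b1, ..., b3, [psi]_G = P^(-1) A P.
Column by column: psi(b1) = A b1 = [7, -7, -2]; its G-coordinates [2, 1, 2] give column 1.
Continuing for each basis vector yields [psi]_G = [[2, 1, 3], [1, 1, -1], [2, -1, 0]].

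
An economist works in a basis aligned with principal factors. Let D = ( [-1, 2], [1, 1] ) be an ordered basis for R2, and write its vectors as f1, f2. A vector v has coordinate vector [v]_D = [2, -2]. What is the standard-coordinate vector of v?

[-4, 2]

The coordinates say v = 2f1 - 2f2; adding the scaled basis vectors gives [-4, 2].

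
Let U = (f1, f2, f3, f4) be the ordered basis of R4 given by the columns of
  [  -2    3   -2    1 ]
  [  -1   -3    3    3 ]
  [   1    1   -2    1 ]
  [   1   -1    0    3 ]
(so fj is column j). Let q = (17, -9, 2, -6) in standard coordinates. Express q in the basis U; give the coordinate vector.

(-3, 3, -1, 0)

[q]_U is the unique c with M c = q, where M has columns f1, ..., f4.
Solving this 4x4 system gives c = (-3, 3, -1, 0).
Check: -3f1 + 3f2 - f3 + 0·f4 = (17, -9, 2, -6).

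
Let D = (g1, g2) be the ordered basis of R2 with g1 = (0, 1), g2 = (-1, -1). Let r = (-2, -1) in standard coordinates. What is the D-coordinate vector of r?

(1, 2)

We seek scalars with c_1 g1 + c_2 g2 = r; equivalently solve M c = r where the columns of M are g1, g2.
System: 0c_1 - c_2 = -2, c_1 - c_2 = -1; solving gives c_1 = 1, c_2 = 2.
Check: g1 + 2g2 = (-2, -1).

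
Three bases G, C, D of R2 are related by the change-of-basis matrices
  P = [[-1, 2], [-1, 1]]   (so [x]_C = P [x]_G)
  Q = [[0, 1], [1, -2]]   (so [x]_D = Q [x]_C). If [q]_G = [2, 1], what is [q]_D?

[-1, 2]

First [q]_C = P [q]_G = [0, -1].
Then [q]_D = Q [q]_C = [-1, 2].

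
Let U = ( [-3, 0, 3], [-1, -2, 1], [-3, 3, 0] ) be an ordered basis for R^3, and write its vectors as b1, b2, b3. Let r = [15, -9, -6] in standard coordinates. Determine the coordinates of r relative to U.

[-2, 0, -3]

We seek scalars with c_1 b1 + ... + c_3 b3 = r; equivalently solve M c = r where the columns of M are b1, ..., b3.
Row-reducing the augmented matrix [M | r] gives c = (-2, 0, -3).
Check: -2b1 + 0·b2 - 3b3 = [15, -9, -6].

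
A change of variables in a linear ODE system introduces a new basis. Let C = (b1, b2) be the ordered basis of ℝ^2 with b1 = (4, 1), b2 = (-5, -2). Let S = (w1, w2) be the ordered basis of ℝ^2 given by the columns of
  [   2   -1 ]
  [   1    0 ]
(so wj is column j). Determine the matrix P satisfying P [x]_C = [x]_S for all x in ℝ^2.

[[1, -2], [-2, 1]]

Column j of P is [bj]_S, since P maps C-coordinates to S-coordinates.
Expressing b1 in S: b1 = w1 - 2w2, so column 1 of P is (1, -2).
Doing the same for each bj gives P = [[1, -2], [-2, 1]].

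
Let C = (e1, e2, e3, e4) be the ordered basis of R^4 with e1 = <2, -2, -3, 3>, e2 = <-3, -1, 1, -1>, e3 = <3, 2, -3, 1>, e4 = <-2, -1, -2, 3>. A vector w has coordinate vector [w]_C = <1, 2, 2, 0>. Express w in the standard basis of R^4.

w = M [w]_C, where M has columns e1, ..., e4.
Carrying out the matrix-vector product, w = <2, 0, -7, 3>.

<2, 0, -7, 3>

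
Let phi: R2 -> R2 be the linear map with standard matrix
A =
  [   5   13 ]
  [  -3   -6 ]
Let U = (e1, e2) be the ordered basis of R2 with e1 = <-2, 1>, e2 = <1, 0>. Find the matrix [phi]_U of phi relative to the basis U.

With P the matrix whose columns are e1, e2, [phi]_U = P^(-1) A P.
Column by column: phi(e1) = A e1 = <3, 0>; its U-coordinates <0, 3> give column 1.
Continuing for each basis vector yields [phi]_U = [[0, -3], [3, -1]].

[[0, -3], [3, -1]]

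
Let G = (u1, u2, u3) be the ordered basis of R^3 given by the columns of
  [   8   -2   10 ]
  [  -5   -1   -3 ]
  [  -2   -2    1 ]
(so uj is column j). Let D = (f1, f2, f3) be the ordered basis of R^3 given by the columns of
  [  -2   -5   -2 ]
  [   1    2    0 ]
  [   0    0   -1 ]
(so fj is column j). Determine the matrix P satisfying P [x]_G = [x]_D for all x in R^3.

Take x = uj: its G-coordinates are the j-th standard unit vector, so P e_j — column j of P — equals [uj]_D.
u1 = -f1 - 2f2 + 2f3, giving column 1 = (-1, -2, 2); repeating for each j gives P = [[-1, -1, 1], [-2, 0, -2], [2, 2, -1]].

[[-1, -1, 1], [-2, 0, -2], [2, 2, -1]]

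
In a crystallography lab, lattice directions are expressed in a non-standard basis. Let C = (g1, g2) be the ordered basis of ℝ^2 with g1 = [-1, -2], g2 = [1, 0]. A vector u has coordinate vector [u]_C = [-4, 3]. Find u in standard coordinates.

[7, 8]

By definition u = -4g1 + 3g2.
Summing componentwise gives [7, 8].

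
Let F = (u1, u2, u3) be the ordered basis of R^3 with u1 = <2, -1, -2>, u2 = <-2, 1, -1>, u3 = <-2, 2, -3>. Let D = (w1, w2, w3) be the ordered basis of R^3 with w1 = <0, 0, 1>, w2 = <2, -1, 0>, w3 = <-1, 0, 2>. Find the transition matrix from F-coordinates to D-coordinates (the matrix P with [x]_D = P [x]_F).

[[-2, -1, 1], [1, -1, -2], [0, 0, -2]]

Let M have columns uj and N have columns wj. Then for every x, N [x]_D = x = M [x]_F, so P = N^(-1) M.
Since det N = -1, N^(-1) has integer entries; multiplying gives P = [[-2, -1, 1], [1, -1, -2], [0, 0, -2]].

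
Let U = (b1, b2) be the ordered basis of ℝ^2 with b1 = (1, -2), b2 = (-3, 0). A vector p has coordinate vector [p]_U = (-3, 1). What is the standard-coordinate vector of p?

p = M [p]_U, where M has columns b1, b2.
Carrying out the matrix-vector product, p = (-6, 6).

(-6, 6)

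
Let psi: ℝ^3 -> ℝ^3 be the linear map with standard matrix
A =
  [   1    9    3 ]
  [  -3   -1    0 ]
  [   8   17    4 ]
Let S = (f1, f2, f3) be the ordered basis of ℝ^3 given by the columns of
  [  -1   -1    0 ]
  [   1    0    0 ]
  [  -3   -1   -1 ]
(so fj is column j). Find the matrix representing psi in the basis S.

[[2, 3, 0], [-1, 1, 3], [-2, 2, 1]]

The j-th column of [psi]_S is [psi(fj)]_S.
psi(f1) = A f1 = <-1, 2, -3> = 2f1 - f2 - 2f3, so column 1 is <2, -1, -2>.
Repeating for f2, f3 and assembling the columns gives [[2, 3, 0], [-1, 1, 3], [-2, 2, 1]].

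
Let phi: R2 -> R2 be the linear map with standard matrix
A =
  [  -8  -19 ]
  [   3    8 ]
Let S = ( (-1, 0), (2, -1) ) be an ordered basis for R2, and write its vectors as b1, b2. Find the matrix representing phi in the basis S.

The j-th column of [phi]_S is [phi(bj)]_S.
phi(b1) = A b1 = (8, -3) = -2b1 + 3b2, so column 1 is (-2, 3).
Repeating for b2 and assembling the columns gives [[-2, 1], [3, 2]].

[[-2, 1], [3, 2]]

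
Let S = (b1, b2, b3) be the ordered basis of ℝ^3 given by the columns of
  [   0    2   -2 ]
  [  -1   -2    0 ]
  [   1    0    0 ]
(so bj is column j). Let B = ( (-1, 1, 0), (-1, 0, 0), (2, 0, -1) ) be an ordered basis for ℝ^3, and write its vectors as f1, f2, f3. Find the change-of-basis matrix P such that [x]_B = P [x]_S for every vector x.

[[-1, -2, 0], [-1, 0, 2], [-1, 0, 0]]

Let M have columns bj and N have columns fj. Then for every x, N [x]_B = x = M [x]_S, so P = N^(-1) M.
Since det N = -1, N^(-1) has integer entries; multiplying gives P = [[-1, -2, 0], [-1, 0, 2], [-1, 0, 0]].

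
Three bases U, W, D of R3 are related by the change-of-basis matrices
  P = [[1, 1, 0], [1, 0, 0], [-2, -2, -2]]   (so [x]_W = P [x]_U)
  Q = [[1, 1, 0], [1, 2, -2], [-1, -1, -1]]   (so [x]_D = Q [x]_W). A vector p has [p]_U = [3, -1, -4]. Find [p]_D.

First [p]_W = P [p]_U = [2, 3, 4].
Then [p]_D = Q [p]_W = [5, 0, -9].

[5, 0, -9]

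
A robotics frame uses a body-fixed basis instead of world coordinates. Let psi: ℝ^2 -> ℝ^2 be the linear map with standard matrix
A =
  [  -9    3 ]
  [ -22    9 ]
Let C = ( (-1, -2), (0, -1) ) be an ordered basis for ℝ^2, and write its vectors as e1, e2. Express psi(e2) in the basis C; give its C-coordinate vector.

(3, 3)

Column 2 of [psi]_C is the C-coordinate vector of psi(e2).
In standard coordinates psi(e2) = A e2 = (-3, -9).
Converting to C: (-3, -9) = 3e1 + 3e2, so the coordinate vector is (3, 3).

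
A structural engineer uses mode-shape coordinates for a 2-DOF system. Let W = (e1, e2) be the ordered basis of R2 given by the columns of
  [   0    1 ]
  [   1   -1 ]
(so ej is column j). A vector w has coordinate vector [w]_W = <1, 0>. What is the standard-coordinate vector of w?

<0, 1>

w = M [w]_W, where M has columns e1, e2.
Carrying out the matrix-vector product, w = <0, 1>.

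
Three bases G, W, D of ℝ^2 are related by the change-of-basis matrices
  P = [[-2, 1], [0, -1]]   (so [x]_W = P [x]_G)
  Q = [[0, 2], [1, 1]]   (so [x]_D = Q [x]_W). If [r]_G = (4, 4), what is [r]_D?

First [r]_W = P [r]_G = (-4, -4).
Then [r]_D = Q [r]_W = (-8, -8).

(-8, -8)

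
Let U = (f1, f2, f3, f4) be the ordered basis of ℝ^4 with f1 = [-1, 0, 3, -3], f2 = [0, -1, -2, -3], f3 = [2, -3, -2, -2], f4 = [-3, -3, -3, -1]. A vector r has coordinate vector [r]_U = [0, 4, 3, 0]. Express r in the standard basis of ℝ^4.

By definition r = 0·f1 + 4f2 + 3f3 + 0·f4.
Summing componentwise gives [6, -13, -14, -18].

[6, -13, -14, -18]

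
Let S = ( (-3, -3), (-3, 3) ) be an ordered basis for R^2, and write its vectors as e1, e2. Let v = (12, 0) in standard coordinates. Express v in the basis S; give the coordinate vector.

(-2, -2)

Write v = c_1 e1 + c_2 e2 and solve for the c_i.
System: -3c_1 - 3c_2 = 12, -3c_1 + 3c_2 = 0; solving gives c_1 = -2, c_2 = -2.
Check: -2e1 - 2e2 = (12, 0).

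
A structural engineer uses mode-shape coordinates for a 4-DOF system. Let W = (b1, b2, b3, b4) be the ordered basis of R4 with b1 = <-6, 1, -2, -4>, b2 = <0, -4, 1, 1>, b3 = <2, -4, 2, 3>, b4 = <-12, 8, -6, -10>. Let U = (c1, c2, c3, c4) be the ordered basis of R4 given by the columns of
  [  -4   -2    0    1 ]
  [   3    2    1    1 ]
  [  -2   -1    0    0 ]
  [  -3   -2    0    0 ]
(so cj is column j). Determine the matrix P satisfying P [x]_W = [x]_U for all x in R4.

[[0, -1, -1, 2], [2, 1, 0, 2], [-1, -1, 1, -2], [-2, -2, -2, 0]]

Take x = bj: its W-coordinates are the j-th standard unit vector, so P e_j — column j of P — equals [bj]_U.
b1 = 0·c1 + 2c2 - c3 - 2c4, giving column 1 = <0, 2, -1, -2>; repeating for each j gives P = [[0, -1, -1, 2], [2, 1, 0, 2], [-1, -1, 1, -2], [-2, -2, -2, 0]].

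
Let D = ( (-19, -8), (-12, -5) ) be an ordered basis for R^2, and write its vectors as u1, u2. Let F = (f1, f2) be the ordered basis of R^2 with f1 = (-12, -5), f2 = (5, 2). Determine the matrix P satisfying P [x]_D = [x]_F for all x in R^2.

[[2, 1], [1, 0]]

Column j of P is [uj]_F, since P maps D-coordinates to F-coordinates.
Expressing u1 in F: u1 = 2f1 + f2, so column 1 of P is (2, 1).
Doing the same for each uj gives P = [[2, 1], [1, 0]].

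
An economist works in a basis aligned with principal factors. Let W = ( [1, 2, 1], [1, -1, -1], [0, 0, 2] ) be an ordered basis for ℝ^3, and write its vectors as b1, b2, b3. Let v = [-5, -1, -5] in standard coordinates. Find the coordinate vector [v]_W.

We seek scalars with c_1 b1 + ... + c_3 b3 = v; equivalently solve M c = v where the columns of M are b1, ..., b3.
Gaussian elimination on [M | v] yields c = (-2, -3, -3).
Check: -2b1 - 3b2 - 3b3 = [-5, -1, -5].

[-2, -3, -3]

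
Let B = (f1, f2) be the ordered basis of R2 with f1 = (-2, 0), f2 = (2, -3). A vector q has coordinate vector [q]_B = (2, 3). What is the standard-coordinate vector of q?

By definition q = 2f1 + 3f2.
Summing componentwise gives (2, -9).

(2, -9)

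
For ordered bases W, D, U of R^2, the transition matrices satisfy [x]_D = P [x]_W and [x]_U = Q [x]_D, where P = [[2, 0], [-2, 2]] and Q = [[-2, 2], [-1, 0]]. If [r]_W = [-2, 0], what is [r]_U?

Composing the changes, [r]_U = Q P [r]_W.
Q P = [[-8, 4], [-2, 0]]; applying this to [-2, 0] gives [16, 4].

[16, 4]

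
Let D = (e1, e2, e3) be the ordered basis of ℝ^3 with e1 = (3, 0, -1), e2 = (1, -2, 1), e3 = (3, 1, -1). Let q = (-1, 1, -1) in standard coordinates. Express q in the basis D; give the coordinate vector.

We seek scalars with c_1 e1 + ... + c_3 e3 = q; equivalently solve M c = q where the columns of M are e1, ..., e3.
Gaussian elimination on [M | q] yields c = (1, -1, -1).
Check: e1 - e2 - e3 = (-1, 1, -1).

(1, -1, -1)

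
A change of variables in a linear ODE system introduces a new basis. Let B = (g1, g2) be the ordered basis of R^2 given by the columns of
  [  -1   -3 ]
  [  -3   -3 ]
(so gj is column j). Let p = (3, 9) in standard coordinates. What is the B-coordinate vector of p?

(-3, 0)

Write p = c_1 g1 + c_2 g2 and solve for the c_i.
System: -c_1 - 3c_2 = 3, -3c_1 - 3c_2 = 9; solving gives c_1 = -3, c_2 = 0.
Check: -3g1 + 0·g2 = (3, 9).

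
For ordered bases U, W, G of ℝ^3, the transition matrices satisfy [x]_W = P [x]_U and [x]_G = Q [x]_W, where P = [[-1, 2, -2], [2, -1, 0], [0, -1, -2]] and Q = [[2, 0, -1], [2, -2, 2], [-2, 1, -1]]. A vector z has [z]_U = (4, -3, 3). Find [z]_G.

(-29, -60, 46)

Composing the changes, [z]_G = Q P [z]_U.
Q P = [[-2, 5, -2], [-6, 4, -8], [4, -4, 6]]; applying this to (4, -3, 3) gives (-29, -60, 46).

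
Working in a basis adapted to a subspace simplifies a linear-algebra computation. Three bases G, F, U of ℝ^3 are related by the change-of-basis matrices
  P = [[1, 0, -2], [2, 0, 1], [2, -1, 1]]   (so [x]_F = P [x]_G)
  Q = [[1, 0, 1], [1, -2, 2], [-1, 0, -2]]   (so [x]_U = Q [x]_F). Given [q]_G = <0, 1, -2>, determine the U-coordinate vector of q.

Composing the changes, [q]_U = Q P [q]_G.
Q P = [[3, -1, -1], [1, -2, -2], [-5, 2, 0]]; applying this to <0, 1, -2> gives <1, 2, 2>.

<1, 2, 2>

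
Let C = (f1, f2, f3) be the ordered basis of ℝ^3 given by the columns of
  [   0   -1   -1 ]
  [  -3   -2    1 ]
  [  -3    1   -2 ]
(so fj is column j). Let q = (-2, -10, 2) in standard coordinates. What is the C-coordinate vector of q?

Write q = c_1 f1 + ... + c_3 f3 and solve for the c_i.
Row-reducing the augmented matrix [M | q] gives c = (1, 3, -1).
Check: f1 + 3f2 - f3 = (-2, -10, 2).

(1, 3, -1)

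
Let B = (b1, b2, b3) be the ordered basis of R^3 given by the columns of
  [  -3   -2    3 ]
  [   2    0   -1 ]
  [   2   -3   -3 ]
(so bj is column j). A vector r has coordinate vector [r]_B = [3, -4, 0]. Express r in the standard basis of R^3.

[-1, 6, 18]

r = M [r]_B, where M has columns b1, ..., b3.
Carrying out the matrix-vector product, r = [-1, 6, 18].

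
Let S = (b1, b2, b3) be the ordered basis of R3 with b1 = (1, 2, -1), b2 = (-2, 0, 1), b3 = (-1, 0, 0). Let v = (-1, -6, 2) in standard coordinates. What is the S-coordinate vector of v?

(-3, -1, 0)

We seek scalars with c_1 b1 + ... + c_3 b3 = v; equivalently solve M c = v where the columns of M are b1, ..., b3.
Solving this 3x3 system gives c = (-3, -1, 0).
Check: -3b1 - b2 + 0·b3 = (-1, -6, 2).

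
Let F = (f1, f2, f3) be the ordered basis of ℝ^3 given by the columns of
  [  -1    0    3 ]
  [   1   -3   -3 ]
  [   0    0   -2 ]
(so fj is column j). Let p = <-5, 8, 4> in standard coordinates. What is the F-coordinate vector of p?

<-1, -1, -2>

Write p = c_1 f1 + ... + c_3 f3 and solve for the c_i.
Solving this 3x3 system gives c = (-1, -1, -2).
Check: -f1 - f2 - 2f3 = <-5, 8, 4>.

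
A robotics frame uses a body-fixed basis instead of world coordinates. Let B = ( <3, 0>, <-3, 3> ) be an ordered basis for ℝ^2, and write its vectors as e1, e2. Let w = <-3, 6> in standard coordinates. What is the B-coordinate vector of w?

[w]_B is the unique c with M c = w, where M has columns e1, e2.
System: 3c_1 - 3c_2 = -3, 0c_1 + 3c_2 = 6; solving gives c_1 = 1, c_2 = 2.
Check: e1 + 2e2 = <-3, 6>.

<1, 2>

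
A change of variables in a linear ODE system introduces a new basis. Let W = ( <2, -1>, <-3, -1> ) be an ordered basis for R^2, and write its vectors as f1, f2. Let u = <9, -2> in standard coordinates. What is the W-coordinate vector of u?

Write u = c_1 f1 + c_2 f2 and solve for the c_i.
System: 2c_1 - 3c_2 = 9, -c_1 - c_2 = -2; solving gives c_1 = 3, c_2 = -1.
Check: 3f1 - f2 = <9, -2>.

<3, -1>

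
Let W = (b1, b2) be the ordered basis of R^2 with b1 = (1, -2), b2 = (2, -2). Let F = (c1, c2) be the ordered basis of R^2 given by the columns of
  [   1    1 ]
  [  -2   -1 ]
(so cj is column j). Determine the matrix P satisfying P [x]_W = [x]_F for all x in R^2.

[[1, 0], [0, 2]]

Column j of P is [bj]_F, since P maps W-coordinates to F-coordinates.
Expressing b1 in F: b1 = c1 + 0·c2, so column 1 of P is (1, 0).
Doing the same for each bj gives P = [[1, 0], [0, 2]].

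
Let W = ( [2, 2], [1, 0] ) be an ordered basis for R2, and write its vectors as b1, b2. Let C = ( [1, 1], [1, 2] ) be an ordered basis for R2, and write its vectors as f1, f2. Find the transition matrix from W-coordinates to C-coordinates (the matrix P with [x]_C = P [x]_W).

[[2, 2], [0, -1]]

Let M have columns bj and N have columns fj. Then for every x, N [x]_C = x = M [x]_W, so P = N^(-1) M.
Since det N = 1, N^(-1) has integer entries; multiplying gives P = [[2, 2], [0, -1]].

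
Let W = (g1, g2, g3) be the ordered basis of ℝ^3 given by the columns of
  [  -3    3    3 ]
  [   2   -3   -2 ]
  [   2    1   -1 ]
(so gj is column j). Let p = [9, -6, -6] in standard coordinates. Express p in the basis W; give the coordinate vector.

We seek scalars with c_1 g1 + ... + c_3 g3 = p; equivalently solve M c = p where the columns of M are g1, ..., g3.
Row-reducing the augmented matrix [M | p] gives c = (-3, 0, 0).
Check: -3g1 + 0·g2 + 0·g3 = [9, -6, -6].

[-3, 0, 0]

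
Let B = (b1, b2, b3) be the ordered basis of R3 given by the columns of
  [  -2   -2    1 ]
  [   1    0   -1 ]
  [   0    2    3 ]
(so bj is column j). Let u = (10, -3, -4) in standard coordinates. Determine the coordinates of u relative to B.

(-3, -2, 0)

[u]_B is the unique c with M c = u, where M has columns b1, ..., b3.
Row-reducing the augmented matrix [M | u] gives c = (-3, -2, 0).
Check: -3b1 - 2b2 + 0·b3 = (10, -3, -4).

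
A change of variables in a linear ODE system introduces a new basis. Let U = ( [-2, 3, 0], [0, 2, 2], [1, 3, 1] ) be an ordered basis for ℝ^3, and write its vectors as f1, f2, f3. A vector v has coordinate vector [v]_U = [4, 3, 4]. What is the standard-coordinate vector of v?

By definition v = 4f1 + 3f2 + 4f3.
Summing componentwise gives [-4, 30, 10].

[-4, 30, 10]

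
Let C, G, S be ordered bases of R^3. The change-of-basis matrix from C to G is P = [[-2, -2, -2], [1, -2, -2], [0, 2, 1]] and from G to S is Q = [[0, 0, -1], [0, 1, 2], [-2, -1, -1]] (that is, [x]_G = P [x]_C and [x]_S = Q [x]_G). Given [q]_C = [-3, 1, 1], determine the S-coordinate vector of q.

Composing the changes, [q]_S = Q P [q]_C.
Q P = [[0, -2, -1], [1, 2, 0], [3, 4, 5]]; applying this to [-3, 1, 1] gives [-3, -1, 0].

[-3, -1, 0]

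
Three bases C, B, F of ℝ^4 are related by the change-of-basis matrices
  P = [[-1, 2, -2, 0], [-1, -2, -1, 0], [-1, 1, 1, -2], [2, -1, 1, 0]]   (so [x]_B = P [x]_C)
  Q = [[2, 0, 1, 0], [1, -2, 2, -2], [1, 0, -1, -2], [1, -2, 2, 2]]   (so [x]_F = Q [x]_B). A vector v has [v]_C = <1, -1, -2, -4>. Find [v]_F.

Apply P to get B-coordinates <1, 3, 4, 1>, then Q to get F-coordinates.
The result is [v]_F = <6, 1, -5, 5>.

<6, 1, -5, 5>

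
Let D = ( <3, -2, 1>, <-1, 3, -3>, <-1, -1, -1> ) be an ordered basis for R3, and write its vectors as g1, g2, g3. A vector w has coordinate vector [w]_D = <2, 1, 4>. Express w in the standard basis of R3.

<1, -5, -5>

w = M [w]_D, where M has columns g1, ..., g3.
Carrying out the matrix-vector product, w = <1, -5, -5>.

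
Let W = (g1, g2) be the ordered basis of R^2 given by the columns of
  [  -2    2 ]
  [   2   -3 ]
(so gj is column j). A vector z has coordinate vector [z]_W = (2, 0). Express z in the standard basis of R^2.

(-4, 4)

The coordinates say z = 2g1 + 0·g2; adding the scaled basis vectors gives (-4, 4).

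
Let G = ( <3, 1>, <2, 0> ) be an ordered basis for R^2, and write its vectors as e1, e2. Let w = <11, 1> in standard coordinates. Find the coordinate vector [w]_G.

[w]_G is the unique c with M c = w, where M has columns e1, e2.
System: 3c_1 + 2c_2 = 11, c_1 + 0c_2 = 1; solving gives c_1 = 1, c_2 = 4.
Check: e1 + 4e2 = <11, 1>.

<1, 4>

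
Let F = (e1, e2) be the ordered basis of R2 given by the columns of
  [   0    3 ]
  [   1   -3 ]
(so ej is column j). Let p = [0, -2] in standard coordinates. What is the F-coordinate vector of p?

[-2, 0]

[p]_F is the unique c with M c = p, where M has columns e1, e2.
System: 0c_1 + 3c_2 = 0, c_1 - 3c_2 = -2; solving gives c_1 = -2, c_2 = 0.
Check: -2e1 + 0·e2 = [0, -2].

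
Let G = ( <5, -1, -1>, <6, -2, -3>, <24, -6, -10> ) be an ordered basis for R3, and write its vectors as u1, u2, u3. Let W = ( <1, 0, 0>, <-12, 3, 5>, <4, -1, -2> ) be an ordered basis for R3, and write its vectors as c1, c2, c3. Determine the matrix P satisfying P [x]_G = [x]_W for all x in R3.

Column j of P is [uj]_W, since P maps G-coordinates to W-coordinates.
Expressing u1 in W: u1 = c1 - c2 - 2c3, so column 1 of P is <1, -1, -2>.
Doing the same for each uj gives P = [[1, -2, 0], [-1, -1, -2], [-2, -1, 0]].

[[1, -2, 0], [-1, -1, -2], [-2, -1, 0]]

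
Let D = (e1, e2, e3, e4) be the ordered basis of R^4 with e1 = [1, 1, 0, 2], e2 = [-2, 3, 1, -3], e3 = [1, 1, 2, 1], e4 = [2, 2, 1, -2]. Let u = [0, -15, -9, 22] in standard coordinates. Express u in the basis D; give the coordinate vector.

We seek scalars with c_1 e1 + ... + c_4 e4 = u; equivalently solve M c = u where the columns of M are e1, ..., e4.
Solving this 4x4 system gives c = (3, -3, -1, -4).
Check: 3e1 - 3e2 - e3 - 4e4 = [0, -15, -9, 22].

[3, -3, -1, -4]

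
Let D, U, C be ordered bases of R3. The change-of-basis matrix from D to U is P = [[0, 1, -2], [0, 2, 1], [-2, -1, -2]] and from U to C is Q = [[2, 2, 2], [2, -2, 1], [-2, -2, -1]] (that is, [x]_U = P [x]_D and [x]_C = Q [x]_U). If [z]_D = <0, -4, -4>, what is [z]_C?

Apply P to get U-coordinates <4, -12, 12>, then Q to get C-coordinates.
The result is [z]_C = <8, 44, 4>.

<8, 44, 4>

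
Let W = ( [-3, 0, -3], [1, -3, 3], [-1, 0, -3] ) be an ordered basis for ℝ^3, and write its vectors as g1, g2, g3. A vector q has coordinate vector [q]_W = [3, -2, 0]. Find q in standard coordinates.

The coordinates say q = 3g1 - 2g2 + 0·g3; adding the scaled basis vectors gives [-11, 6, -15].

[-11, 6, -15]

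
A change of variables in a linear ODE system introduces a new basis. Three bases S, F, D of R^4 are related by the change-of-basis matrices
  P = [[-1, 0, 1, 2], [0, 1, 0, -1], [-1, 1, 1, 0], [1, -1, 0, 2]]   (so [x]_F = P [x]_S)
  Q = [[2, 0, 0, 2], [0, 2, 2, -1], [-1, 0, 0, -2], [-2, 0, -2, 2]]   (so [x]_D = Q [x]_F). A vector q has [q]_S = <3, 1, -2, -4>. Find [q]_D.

<-38, 8, 25, 22>

First [q]_F = P [q]_S = <-13, 5, -4, -6>.
Then [q]_D = Q [q]_F = <-38, 8, 25, 22>.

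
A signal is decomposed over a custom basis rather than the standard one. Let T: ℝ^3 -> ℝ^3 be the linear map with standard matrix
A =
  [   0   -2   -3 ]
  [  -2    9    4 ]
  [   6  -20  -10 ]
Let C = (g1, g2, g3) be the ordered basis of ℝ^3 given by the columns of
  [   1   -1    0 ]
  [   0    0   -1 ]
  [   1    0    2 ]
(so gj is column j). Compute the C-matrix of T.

[[0, -2, -2], [3, -2, 2], [-2, -2, 1]]

The j-th column of [T]_C is [T(gj)]_C.
T(g1) = A g1 = (-3, 2, -4) = 0·g1 + 3g2 - 2g3, so column 1 is (0, 3, -2).
Repeating for g2, g3 and assembling the columns gives [[0, -2, -2], [3, -2, 2], [-2, -2, 1]].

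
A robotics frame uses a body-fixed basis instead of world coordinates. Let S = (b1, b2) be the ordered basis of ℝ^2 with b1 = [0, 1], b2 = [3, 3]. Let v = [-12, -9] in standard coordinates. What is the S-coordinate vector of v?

[v]_S is the unique c with M c = v, where M has columns b1, b2.
System: 0c_1 + 3c_2 = -12, c_1 + 3c_2 = -9; solving gives c_1 = 3, c_2 = -4.
Check: 3b1 - 4b2 = [-12, -9].

[3, -4]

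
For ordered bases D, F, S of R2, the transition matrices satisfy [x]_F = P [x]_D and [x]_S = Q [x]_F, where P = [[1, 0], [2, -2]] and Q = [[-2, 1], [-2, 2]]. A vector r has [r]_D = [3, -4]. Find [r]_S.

[8, 22]

First [r]_F = P [r]_D = [3, 14].
Then [r]_S = Q [r]_F = [8, 22].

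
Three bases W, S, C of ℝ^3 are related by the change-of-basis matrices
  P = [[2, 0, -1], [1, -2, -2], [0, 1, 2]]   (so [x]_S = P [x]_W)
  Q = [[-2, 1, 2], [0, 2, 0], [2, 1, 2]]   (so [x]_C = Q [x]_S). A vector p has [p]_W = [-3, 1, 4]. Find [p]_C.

Composing the changes, [p]_C = Q P [p]_W.
Q P = [[-3, 0, 4], [2, -4, -4], [5, 0, 0]]; applying this to [-3, 1, 4] gives [25, -26, -15].

[25, -26, -15]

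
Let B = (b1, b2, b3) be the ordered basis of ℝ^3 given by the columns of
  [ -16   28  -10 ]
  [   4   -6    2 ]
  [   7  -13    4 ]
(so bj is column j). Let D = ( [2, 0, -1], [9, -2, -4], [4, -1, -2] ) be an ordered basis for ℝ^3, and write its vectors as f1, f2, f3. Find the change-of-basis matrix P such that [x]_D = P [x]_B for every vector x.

Take x = bj: its B-coordinates are the j-th standard unit vector, so P e_j — column j of P — equals [bj]_D.
b1 = f1 - 2f2 + 0·f3, giving column 1 = [1, -2, 0]; repeating for each j gives P = [[1, 1, 0], [-2, 2, -2], [0, 2, 2]].

[[1, 1, 0], [-2, 2, -2], [0, 2, 2]]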